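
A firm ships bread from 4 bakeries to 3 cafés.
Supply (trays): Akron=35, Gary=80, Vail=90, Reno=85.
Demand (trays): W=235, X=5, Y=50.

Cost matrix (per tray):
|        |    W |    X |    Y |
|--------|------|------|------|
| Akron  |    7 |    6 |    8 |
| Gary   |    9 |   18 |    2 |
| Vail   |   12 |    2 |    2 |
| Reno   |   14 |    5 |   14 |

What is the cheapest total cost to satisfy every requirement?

Optimal allocation:
  Akron→W: 35 × 7 = 245
  Gary→W: 80 × 9 = 720
  Vail→W: 35 × 12 = 420
  Vail→X: 5 × 2 = 10
  Vail→Y: 50 × 2 = 100
  Reno→W: 85 × 14 = 1190
Total = 245 + 720 + 420 + 10 + 100 + 1190 = 2685.

2685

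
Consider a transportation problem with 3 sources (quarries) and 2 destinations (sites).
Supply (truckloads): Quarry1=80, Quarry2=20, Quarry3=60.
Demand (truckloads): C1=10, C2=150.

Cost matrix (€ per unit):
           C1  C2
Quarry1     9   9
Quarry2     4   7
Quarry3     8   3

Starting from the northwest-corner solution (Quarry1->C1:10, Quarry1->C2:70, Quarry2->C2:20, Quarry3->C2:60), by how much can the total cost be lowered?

30

Current plan cost = 10·9 + 70·9 + 20·7 + 60·3 = €1040.
Optimal plan:
  Quarry1->C2: 80 × €9 = €720
  Quarry2->C1: 10 × €4 = €40
  Quarry2->C2: 10 × €7 = €70
  Quarry3->C2: 60 × €3 = €180
Optimal cost = €1010.
Saving = 1040 − 1010 = €30.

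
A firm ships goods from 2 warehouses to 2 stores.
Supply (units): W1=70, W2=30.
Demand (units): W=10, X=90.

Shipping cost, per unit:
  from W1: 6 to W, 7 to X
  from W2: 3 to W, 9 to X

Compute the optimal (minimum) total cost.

Optimal allocation:
  W1–X: 70 units
  W2–W: 10 units
  W2–X: 20 units
Total cost = 700.
(Supply check: W1 ships 70; W2 ships 30.)

700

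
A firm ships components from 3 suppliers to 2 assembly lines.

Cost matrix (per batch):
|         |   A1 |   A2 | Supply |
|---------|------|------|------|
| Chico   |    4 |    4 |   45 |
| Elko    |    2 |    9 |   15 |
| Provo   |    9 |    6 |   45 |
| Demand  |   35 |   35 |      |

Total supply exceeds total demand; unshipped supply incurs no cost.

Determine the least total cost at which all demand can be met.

One minimum-cost allocation:
  Chico to A1: 20 batches
  Chico to A2: 25 batches
  Elko to A1: 15 batches
  Provo to A2: 10 batches
Total cost = 270.

270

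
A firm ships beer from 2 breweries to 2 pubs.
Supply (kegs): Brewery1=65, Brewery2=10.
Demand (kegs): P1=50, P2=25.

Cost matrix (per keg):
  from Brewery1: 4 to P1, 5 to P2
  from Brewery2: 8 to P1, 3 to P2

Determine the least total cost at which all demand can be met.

305

A cheapest plan:
  Brewery1->P1: 50 × 4 = 200
  Brewery1->P2: 15 × 5 = 75
  Brewery2->P2: 10 × 3 = 30
Total = 200 + 75 + 30 = 305.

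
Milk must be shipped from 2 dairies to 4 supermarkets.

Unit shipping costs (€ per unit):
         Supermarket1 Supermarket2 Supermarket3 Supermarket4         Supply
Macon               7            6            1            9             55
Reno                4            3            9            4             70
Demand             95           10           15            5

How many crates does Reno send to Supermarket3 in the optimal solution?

Solving gives:
  Macon->Supermarket1: 30 × €7 = €210
  Macon->Supermarket2: 10 × €6 = €60
  Macon->Supermarket3: 15 × €1 = €15
  Reno->Supermarket1: 65 × €4 = €260
  Reno->Supermarket4: 5 × €4 = €20
Total cost = €565.
The route Reno→Supermarket3 is not used.

0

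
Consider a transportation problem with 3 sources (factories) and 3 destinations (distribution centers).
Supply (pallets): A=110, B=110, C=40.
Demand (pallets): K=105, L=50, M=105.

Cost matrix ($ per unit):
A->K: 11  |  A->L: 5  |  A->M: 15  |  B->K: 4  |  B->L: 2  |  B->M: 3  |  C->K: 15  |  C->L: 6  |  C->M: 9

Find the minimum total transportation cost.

1645

An optimal shipping plan:
  A→K: 60 × $11 = $660
  A→L: 50 × $5 = $250
  B→K: 45 × $4 = $180
  B→M: 65 × $3 = $195
  C→M: 40 × $9 = $360
Total = 660 + 250 + 180 + 195 + 360 = $1645.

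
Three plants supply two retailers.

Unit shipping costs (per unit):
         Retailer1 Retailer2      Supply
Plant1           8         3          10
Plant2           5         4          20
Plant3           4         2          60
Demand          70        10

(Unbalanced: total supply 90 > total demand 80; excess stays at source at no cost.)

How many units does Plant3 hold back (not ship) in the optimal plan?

An optimal plan:
  Plant1 to Retailer2: 10 × 3 = 30
  Plant2 to Retailer1: 10 × 5 = 50
  Plant3 to Retailer1: 60 × 4 = 240
Total cost = 320.
Plant3 ships 60 of its 60, leaving 0.

0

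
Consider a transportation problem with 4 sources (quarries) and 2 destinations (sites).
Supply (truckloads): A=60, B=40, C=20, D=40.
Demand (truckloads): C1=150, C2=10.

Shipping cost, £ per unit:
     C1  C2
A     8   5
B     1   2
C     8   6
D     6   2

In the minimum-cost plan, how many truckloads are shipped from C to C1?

20

The minimum-cost plan:
  A to C1: 60 × £8 = £480
  B to C1: 40 × £1 = £40
  C to C1: 20 × £8 = £160
  D to C1: 30 × £6 = £180
  D to C2: 10 × £2 = £20
Total cost = £880.
So C→C1 carries 20 truckloads.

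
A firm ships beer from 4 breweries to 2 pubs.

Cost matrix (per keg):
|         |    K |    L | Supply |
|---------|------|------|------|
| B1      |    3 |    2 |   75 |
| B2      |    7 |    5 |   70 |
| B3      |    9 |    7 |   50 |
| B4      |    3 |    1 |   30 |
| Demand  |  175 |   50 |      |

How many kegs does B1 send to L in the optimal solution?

0

Solving gives:
  B1–K: 75 × 3 = 225
  B2–K: 20 × 7 = 140
  B2–L: 50 × 5 = 250
  B3–K: 50 × 9 = 450
  B4–K: 30 × 3 = 90
Total cost = 1155.
The route B1→L is not used.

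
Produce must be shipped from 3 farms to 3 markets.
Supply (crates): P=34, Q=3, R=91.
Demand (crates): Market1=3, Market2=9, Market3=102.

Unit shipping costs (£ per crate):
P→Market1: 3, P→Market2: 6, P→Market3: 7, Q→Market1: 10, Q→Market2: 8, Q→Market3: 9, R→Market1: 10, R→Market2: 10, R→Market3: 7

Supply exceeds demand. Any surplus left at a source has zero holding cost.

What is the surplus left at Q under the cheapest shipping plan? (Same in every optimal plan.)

An optimal plan:
  P->Market1: 3 × £3 = £9
  P->Market2: 9 × £6 = £54
  P->Market3: 11 × £7 = £77
  R->Market3: 91 × £7 = £637
Total cost = £777.
Q ships 0 of its 3, leaving 3.

3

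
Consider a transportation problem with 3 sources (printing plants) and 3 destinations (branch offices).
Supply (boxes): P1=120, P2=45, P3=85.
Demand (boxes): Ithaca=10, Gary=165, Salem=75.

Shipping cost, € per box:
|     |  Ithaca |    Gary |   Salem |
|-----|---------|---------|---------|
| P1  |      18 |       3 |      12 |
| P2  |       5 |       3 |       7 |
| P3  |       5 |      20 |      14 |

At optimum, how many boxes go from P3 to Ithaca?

Solving gives:
  P1→Gary: 120 × €3 = €360
  P2→Gary: 45 × €3 = €135
  P3→Ithaca: 10 × €5 = €50
  P3→Salem: 75 × €14 = €1050
Total cost = €1595.
So P3→Ithaca carries 10 boxes.

10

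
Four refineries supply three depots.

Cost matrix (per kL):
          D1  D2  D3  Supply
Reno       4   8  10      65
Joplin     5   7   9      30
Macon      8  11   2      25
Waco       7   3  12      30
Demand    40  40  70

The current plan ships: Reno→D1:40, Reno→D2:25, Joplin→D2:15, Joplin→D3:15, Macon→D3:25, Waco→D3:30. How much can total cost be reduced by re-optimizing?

210

Current plan cost = 40·4 + 25·8 + 15·7 + 15·9 + 25·2 + 30·12 = 1010.
Optimal plan:
  Reno→D1: 40 × 4 = 160
  Reno→D2: 10 × 8 = 80
  Reno→D3: 15 × 10 = 150
  Joplin→D3: 30 × 9 = 270
  Macon→D3: 25 × 2 = 50
  Waco→D2: 30 × 3 = 90
Optimal cost = 800.
Saving = 1010 − 800 = 210.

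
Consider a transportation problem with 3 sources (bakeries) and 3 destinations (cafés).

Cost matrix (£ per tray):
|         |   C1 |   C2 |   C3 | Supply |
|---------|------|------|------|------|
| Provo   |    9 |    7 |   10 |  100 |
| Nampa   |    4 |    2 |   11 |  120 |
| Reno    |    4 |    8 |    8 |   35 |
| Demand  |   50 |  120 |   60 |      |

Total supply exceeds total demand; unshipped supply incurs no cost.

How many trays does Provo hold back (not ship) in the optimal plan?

25

Minimum-cost shipments:
  Provo to C2: 15 × £7 = £105
  Provo to C3: 60 × £10 = £600
  Nampa to C1: 15 × £4 = £60
  Nampa to C2: 105 × £2 = £210
  Reno to C1: 35 × £4 = £140
Total cost = £1115.
Provo ships 75 of its 100, leaving 25.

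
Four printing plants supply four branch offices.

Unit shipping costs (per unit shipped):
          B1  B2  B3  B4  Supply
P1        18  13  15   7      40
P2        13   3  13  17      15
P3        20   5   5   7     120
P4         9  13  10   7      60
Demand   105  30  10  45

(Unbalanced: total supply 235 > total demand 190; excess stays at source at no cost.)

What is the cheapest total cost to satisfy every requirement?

1790

An optimal shipping plan:
  P1–B1: 30 × 18 = 540
  P1–B4: 10 × 7 = 70
  P2–B1: 15 × 13 = 195
  P3–B2: 30 × 5 = 150
  P3–B3: 10 × 5 = 50
  P3–B4: 35 × 7 = 245
  P4–B1: 60 × 9 = 540
Total = 540 + 70 + 195 + 150 + 50 + 245 + 540 = 1790.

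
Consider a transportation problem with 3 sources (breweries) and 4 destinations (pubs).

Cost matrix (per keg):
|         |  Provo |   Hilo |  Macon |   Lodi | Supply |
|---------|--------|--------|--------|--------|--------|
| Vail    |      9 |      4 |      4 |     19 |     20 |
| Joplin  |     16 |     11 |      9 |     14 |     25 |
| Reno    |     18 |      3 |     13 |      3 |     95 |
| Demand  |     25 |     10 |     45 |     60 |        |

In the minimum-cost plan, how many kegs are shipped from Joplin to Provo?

0

Optimal shipments:
  Vail to Macon: 20 × 4 = 80
  Joplin to Macon: 25 × 9 = 225
  Reno to Provo: 25 × 18 = 450
  Reno to Hilo: 10 × 3 = 30
  Reno to Lodi: 60 × 3 = 180
Total cost = 965.
The route Joplin→Provo is not used.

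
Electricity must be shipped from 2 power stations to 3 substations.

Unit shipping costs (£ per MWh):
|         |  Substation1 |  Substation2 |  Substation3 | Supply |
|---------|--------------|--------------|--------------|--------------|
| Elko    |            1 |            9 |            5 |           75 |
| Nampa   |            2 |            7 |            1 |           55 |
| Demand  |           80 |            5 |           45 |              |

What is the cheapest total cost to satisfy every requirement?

165

Optimal allocation:
  Elko→Substation1: 75 × £1 = £75
  Nampa→Substation1: 5 × £2 = £10
  Nampa→Substation2: 5 × £7 = £35
  Nampa→Substation3: 45 × £1 = £45
Total = 75 + 10 + 35 + 45 = £165.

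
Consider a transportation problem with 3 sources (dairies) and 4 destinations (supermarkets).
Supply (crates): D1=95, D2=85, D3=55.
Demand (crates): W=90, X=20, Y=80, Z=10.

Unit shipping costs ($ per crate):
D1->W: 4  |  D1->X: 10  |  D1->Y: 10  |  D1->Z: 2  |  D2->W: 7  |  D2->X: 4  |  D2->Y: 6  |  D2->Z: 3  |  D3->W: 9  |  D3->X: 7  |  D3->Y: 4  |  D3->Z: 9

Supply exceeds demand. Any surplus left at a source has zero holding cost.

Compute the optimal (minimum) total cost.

An optimal shipping plan:
  D1→W: 90 × $4 = $360
  D1→Z: 5 × $2 = $10
  D2→X: 20 × $4 = $80
  D2→Y: 25 × $6 = $150
  D2→Z: 5 × $3 = $15
  D3→Y: 55 × $4 = $220
Total = 360 + 10 + 80 + 150 + 15 + 220 = $835.

835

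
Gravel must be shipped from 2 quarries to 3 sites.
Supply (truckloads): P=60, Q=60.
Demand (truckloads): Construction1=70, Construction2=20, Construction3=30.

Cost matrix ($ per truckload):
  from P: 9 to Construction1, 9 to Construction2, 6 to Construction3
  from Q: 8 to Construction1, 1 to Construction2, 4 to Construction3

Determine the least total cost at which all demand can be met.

Optimal allocation:
  P→Construction1: 60 × $9 = $540
  Q→Construction1: 10 × $8 = $80
  Q→Construction2: 20 × $1 = $20
  Q→Construction3: 30 × $4 = $120
Total = 540 + 80 + 20 + 120 = $760.

760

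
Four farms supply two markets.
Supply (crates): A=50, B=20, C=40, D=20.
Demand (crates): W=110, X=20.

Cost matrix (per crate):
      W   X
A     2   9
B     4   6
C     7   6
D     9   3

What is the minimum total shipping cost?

520

A cheapest plan:
  A->W: 50 crates
  B->W: 20 crates
  C->W: 40 crates
  D->X: 20 crates
Total cost = 520.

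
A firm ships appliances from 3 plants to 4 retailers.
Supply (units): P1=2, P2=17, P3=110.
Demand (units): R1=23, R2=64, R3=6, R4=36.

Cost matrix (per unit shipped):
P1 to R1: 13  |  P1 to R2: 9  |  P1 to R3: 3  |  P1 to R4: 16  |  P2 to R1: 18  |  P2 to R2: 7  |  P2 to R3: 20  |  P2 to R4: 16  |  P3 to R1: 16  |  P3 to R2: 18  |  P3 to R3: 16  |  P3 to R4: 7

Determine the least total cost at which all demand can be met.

Optimal allocation:
  P1->R3: 2 × 3 = 6
  P2->R2: 17 × 7 = 119
  P3->R1: 23 × 16 = 368
  P3->R2: 47 × 18 = 846
  P3->R3: 4 × 16 = 64
  P3->R4: 36 × 7 = 252
Total = 6 + 119 + 368 + 846 + 64 + 252 = 1655.

1655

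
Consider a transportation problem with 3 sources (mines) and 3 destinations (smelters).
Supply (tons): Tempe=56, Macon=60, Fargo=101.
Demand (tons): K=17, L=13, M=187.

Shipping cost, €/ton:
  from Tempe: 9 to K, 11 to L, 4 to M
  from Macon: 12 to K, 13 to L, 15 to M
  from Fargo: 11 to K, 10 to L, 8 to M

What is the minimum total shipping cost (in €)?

1855

One minimum-cost allocation:
  Tempe→M: 56 × €4 = €224
  Macon→K: 17 × €12 = €204
  Macon→L: 13 × €13 = €169
  Macon→M: 30 × €15 = €450
  Fargo→M: 101 × €8 = €808
Total = 224 + 204 + 169 + 450 + 808 = €1855.
(Supply check: Tempe ships 56; Macon ships 60; Fargo ships 101.)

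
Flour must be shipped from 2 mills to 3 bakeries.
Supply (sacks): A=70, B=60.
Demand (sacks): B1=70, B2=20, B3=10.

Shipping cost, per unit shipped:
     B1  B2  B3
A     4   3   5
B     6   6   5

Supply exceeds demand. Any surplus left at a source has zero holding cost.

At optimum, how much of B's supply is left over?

30

Minimum-cost shipments:
  A–B1: 50 × 4 = 200
  A–B2: 20 × 3 = 60
  B–B1: 20 × 6 = 120
  B–B3: 10 × 5 = 50
Total cost = 430.
B ships 30 of its 60, leaving 30.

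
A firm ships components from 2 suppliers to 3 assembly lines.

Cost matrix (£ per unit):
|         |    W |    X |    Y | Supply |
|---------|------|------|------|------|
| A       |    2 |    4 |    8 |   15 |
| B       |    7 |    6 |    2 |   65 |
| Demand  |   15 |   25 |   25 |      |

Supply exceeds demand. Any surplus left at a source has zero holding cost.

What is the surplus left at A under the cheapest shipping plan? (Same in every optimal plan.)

An optimal plan:
  A->W: 15 × £2 = £30
  B->X: 25 × £6 = £150
  B->Y: 25 × £2 = £50
Total cost = £230.
A ships 15 of its 15, leaving 0.

0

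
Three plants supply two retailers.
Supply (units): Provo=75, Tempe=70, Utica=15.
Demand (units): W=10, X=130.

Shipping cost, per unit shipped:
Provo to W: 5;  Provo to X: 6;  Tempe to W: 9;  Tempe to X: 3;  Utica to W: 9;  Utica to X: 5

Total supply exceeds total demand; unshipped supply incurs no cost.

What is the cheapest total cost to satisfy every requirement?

A cheapest plan:
  Provo to W: 10 × 5 = 50
  Provo to X: 45 × 6 = 270
  Tempe to X: 70 × 3 = 210
  Utica to X: 15 × 5 = 75
Total = 50 + 270 + 210 + 75 = 605.

605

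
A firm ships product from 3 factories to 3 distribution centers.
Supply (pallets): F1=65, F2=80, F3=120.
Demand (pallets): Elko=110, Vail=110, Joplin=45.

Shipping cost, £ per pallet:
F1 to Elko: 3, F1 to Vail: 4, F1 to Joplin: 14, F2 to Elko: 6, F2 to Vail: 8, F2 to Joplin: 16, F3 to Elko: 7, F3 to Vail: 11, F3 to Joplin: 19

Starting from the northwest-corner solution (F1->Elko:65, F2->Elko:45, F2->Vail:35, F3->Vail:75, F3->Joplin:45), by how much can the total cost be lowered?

Current plan cost = 65·3 + 45·6 + 35·8 + 75·11 + 45·19 = £2425.
Optimal plan:
  F1->Vail: 65 × £4 = £260
  F2->Vail: 35 × £8 = £280
  F2->Joplin: 45 × £16 = £720
  F3->Elko: 110 × £7 = £770
  F3->Vail: 10 × £11 = £110
Optimal cost = £2140.
Saving = 2425 − 2140 = £285.

285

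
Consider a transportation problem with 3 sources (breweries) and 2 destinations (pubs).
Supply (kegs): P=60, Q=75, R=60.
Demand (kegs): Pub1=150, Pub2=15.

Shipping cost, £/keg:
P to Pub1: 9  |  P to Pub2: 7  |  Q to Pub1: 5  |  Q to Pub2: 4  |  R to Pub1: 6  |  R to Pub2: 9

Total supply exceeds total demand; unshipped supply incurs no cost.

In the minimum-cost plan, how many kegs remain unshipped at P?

Minimum-cost shipments:
  P–Pub1: 15 kegs
  P–Pub2: 15 kegs
  Q–Pub1: 75 kegs
  R–Pub1: 60 kegs
Total cost = £975.
P ships 30 of its 60, leaving 30.

30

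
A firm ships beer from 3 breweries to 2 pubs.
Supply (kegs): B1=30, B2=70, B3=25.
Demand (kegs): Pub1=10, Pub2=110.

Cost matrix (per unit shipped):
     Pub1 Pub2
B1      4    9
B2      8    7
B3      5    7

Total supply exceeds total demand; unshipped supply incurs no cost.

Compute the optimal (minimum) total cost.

A cheapest plan:
  B1→Pub1: 10 × 4 = 40
  B1→Pub2: 15 × 9 = 135
  B2→Pub2: 70 × 7 = 490
  B3→Pub2: 25 × 7 = 175
Total = 40 + 135 + 490 + 175 = 840.

840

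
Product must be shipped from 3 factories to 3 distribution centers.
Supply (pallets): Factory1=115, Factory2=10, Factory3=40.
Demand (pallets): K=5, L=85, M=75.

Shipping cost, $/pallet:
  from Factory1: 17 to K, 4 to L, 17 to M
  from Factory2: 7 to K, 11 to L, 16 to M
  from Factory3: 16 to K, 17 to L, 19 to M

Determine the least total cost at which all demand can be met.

1725

One minimum-cost allocation:
  Factory1→L: 85 × $4 = $340
  Factory1→M: 30 × $17 = $510
  Factory2→K: 5 × $7 = $35
  Factory2→M: 5 × $16 = $80
  Factory3→M: 40 × $19 = $760
Total = 340 + 510 + 35 + 80 + 760 = $1725.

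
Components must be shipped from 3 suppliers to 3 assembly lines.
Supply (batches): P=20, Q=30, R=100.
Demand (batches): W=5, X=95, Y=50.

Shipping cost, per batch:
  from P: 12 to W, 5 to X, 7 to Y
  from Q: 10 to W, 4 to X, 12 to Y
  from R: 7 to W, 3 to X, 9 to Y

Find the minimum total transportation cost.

Optimal allocation:
  P to Y: 20 × 7 = 140
  Q to X: 30 × 4 = 120
  R to W: 5 × 7 = 35
  R to X: 65 × 3 = 195
  R to Y: 30 × 9 = 270
Total = 140 + 120 + 35 + 195 + 270 = 760.

760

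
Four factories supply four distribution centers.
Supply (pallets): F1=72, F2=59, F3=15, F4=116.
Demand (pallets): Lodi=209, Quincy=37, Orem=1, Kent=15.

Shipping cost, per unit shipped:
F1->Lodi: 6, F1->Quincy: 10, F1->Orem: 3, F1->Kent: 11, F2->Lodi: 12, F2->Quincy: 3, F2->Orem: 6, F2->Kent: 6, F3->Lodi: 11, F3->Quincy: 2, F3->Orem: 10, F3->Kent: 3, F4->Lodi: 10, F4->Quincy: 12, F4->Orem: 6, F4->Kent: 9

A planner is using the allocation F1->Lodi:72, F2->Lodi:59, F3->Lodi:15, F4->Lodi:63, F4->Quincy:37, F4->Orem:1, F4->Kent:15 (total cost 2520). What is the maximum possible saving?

514

Current plan cost = 72·6 + 59·12 + 15·11 + 63·10 + 37·12 + 1·6 + 15·9 = 2520.
Optimal plan:
  F1->Lodi: 72 × 6 = 432
  F2->Lodi: 21 × 12 = 252
  F2->Quincy: 37 × 3 = 111
  F2->Orem: 1 × 6 = 6
  F3->Kent: 15 × 3 = 45
  F4->Lodi: 116 × 10 = 1160
Optimal cost = 2006.
Saving = 2520 − 2006 = 514.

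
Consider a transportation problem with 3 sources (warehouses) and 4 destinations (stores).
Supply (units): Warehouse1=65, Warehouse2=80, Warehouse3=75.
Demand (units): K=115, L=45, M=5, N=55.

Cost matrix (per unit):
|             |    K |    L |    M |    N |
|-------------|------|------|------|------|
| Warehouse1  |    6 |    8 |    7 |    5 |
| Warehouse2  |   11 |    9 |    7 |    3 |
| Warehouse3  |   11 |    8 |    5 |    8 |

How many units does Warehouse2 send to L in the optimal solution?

Optimal shipments:
  Warehouse1->K: 65 × 6 = 390
  Warehouse2->K: 25 × 11 = 275
  Warehouse2->N: 55 × 3 = 165
  Warehouse3->K: 25 × 11 = 275
  Warehouse3->L: 45 × 8 = 360
  Warehouse3->M: 5 × 5 = 25
Total cost = 1490.
The route Warehouse2→L is not used.

0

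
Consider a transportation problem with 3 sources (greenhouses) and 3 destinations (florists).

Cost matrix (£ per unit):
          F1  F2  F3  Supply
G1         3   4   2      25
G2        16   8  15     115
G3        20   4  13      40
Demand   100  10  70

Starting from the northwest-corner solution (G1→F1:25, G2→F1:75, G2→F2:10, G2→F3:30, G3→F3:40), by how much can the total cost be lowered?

Current plan cost = 25·3 + 75·16 + 10·8 + 30·15 + 40·13 = £2325.
Optimal plan:
  G1->F3: 25 bunches
  G2->F1: 100 bunches
  G2->F3: 15 bunches
  G3->F2: 10 bunches
  G3->F3: 30 bunches
Optimal cost = £2305.
Saving = 2325 − 2305 = £20.

20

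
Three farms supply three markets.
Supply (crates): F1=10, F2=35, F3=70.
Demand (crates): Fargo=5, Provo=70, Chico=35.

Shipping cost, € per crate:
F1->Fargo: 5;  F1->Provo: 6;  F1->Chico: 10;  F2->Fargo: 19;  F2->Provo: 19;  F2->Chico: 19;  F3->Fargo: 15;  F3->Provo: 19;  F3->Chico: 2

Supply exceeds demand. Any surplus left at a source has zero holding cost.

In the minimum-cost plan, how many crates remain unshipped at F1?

0

Minimum-cost shipments:
  F1→Provo: 10 crates
  F2→Provo: 35 crates
  F3→Fargo: 5 crates
  F3→Provo: 25 crates
  F3→Chico: 35 crates
Total cost = €1345.
F1 ships 10 of its 10, leaving 0.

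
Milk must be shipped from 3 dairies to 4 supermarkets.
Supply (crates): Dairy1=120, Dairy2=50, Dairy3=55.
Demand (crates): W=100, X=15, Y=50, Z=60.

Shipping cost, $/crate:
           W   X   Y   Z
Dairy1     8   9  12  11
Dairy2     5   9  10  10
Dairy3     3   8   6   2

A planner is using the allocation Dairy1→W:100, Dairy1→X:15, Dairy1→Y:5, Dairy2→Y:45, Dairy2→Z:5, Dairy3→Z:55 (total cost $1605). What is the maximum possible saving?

55

Current plan cost = 100·8 + 15·9 + 5·12 + 45·10 + 5·10 + 55·2 = $1605.
Optimal plan:
  Dairy1–W: 50 crates
  Dairy1–X: 15 crates
  Dairy1–Y: 50 crates
  Dairy1–Z: 5 crates
  Dairy2–W: 50 crates
  Dairy3–Z: 55 crates
Optimal cost = $1550.
Saving = 1605 − 1550 = $55.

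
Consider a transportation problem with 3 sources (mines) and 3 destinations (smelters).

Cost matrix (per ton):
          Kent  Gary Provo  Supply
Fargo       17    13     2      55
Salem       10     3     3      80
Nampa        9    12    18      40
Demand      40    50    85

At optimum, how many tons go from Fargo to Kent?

The minimum-cost plan:
  Fargo->Provo: 55 × 2 = 110
  Salem->Gary: 50 × 3 = 150
  Salem->Provo: 30 × 3 = 90
  Nampa->Kent: 40 × 9 = 360
Total cost = 710.
The route Fargo→Kent is not used.

0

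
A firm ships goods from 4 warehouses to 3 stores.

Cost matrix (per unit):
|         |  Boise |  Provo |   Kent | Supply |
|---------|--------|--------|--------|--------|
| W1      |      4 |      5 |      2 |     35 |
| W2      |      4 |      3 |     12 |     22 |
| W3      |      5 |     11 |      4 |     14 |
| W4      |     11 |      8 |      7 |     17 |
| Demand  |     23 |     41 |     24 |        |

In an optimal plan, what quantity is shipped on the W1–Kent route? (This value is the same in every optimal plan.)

Solving gives:
  W1–Boise: 9 × 4 = 36
  W1–Provo: 2 × 5 = 10
  W1–Kent: 24 × 2 = 48
  W2–Provo: 22 × 3 = 66
  W3–Boise: 14 × 5 = 70
  W4–Provo: 17 × 8 = 136
Total cost = 366.
So W1→Kent carries 24 units.

24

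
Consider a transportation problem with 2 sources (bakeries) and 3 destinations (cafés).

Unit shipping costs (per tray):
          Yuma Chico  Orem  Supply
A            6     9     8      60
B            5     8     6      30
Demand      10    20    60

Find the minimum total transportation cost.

Optimal allocation:
  A→Yuma: 10 × 6 = 60
  A→Chico: 20 × 9 = 180
  A→Orem: 30 × 8 = 240
  B→Orem: 30 × 6 = 180
Total = 60 + 180 + 240 + 180 = 660.

660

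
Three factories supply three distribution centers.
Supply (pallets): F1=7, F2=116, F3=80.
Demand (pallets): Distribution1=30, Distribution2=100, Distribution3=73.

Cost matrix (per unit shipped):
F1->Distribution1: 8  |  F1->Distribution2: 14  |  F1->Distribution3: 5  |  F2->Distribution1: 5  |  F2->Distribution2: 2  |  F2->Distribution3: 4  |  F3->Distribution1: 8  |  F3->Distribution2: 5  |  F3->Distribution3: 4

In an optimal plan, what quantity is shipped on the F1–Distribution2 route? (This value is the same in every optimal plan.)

0

The minimum-cost plan:
  F1 to Distribution1: 7 × 8 = 56
  F2 to Distribution1: 16 × 5 = 80
  F2 to Distribution2: 100 × 2 = 200
  F3 to Distribution1: 7 × 8 = 56
  F3 to Distribution3: 73 × 4 = 292
Total cost = 684.
The route F1→Distribution2 is not used.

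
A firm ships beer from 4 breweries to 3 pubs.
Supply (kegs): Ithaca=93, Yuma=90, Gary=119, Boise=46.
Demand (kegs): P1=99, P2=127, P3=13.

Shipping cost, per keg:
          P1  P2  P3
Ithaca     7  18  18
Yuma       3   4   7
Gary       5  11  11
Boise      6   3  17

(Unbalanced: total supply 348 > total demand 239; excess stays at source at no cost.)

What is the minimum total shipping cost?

1064

A cheapest plan:
  Yuma to P2: 81 × 4 = 324
  Yuma to P3: 9 × 7 = 63
  Gary to P1: 99 × 5 = 495
  Gary to P3: 4 × 11 = 44
  Boise to P2: 46 × 3 = 138
Total = 324 + 63 + 495 + 44 + 138 = 1064.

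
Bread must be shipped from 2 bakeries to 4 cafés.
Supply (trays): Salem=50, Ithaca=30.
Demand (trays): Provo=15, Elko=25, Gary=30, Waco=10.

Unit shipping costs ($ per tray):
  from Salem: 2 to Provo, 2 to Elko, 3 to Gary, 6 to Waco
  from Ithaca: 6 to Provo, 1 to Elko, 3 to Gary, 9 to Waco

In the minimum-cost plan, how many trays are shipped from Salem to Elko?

0

Optimal shipments:
  Salem->Provo: 15 trays
  Salem->Gary: 25 trays
  Salem->Waco: 10 trays
  Ithaca->Elko: 25 trays
  Ithaca->Gary: 5 trays
Total cost = $205.
The route Salem→Elko is not used.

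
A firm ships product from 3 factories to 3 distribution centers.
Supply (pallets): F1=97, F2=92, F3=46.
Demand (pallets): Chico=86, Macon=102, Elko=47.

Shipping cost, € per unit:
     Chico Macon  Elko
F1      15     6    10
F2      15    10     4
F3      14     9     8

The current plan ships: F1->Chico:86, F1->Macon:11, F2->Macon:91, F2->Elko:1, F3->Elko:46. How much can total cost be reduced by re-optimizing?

Current plan cost = 86·15 + 11·6 + 91·10 + 1·4 + 46·8 = €2638.
Optimal plan:
  F1→Macon: 97 pallets
  F2→Chico: 45 pallets
  F2→Elko: 47 pallets
  F3→Chico: 41 pallets
  F3→Macon: 5 pallets
Optimal cost = €2064.
Saving = 2638 − 2064 = €574.

574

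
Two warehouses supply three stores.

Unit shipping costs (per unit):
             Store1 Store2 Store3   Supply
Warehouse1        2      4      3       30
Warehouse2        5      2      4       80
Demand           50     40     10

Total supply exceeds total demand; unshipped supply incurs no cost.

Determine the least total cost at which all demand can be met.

One minimum-cost allocation:
  Warehouse1 to Store1: 30 units
  Warehouse2 to Store1: 20 units
  Warehouse2 to Store2: 40 units
  Warehouse2 to Store3: 10 units
Total cost = 280.

280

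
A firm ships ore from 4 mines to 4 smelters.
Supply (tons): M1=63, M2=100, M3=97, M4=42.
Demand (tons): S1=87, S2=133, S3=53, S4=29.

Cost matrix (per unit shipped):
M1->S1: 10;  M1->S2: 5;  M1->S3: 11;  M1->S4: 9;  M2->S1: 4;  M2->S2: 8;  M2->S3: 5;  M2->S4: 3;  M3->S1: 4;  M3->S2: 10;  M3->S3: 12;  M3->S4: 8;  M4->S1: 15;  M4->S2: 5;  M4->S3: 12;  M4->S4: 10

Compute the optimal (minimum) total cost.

1469

A cheapest plan:
  M1->S2: 63 × 5 = 315
  M2->S2: 18 × 8 = 144
  M2->S3: 53 × 5 = 265
  M2->S4: 29 × 3 = 87
  M3->S1: 87 × 4 = 348
  M3->S2: 10 × 10 = 100
  M4->S2: 42 × 5 = 210
Total = 315 + 144 + 265 + 87 + 348 + 100 + 210 = 1469.
(Supply check: M1 ships 63; M2 ships 100; M3 ships 97; M4 ships 42.)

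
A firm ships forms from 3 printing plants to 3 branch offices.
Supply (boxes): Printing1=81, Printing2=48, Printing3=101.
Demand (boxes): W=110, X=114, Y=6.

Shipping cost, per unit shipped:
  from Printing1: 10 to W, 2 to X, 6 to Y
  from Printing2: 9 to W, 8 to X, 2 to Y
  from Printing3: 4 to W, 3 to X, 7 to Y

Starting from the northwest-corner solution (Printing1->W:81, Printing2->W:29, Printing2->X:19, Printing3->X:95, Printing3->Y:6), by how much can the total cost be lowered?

Current plan cost = 81·10 + 29·9 + 19·8 + 95·3 + 6·7 = 1550.
Optimal plan:
  Printing1->X: 81 × 2 = 162
  Printing2->W: 42 × 9 = 378
  Printing2->Y: 6 × 2 = 12
  Printing3->W: 68 × 4 = 272
  Printing3->X: 33 × 3 = 99
Optimal cost = 923.
Saving = 1550 − 923 = 627.

627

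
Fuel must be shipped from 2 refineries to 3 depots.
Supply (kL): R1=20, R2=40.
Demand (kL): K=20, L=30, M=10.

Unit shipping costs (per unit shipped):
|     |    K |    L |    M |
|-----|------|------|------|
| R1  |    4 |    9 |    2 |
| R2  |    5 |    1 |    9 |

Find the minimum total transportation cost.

140

A cheapest plan:
  R1 to K: 10 kL
  R1 to M: 10 kL
  R2 to K: 10 kL
  R2 to L: 30 kL
Total cost = 140.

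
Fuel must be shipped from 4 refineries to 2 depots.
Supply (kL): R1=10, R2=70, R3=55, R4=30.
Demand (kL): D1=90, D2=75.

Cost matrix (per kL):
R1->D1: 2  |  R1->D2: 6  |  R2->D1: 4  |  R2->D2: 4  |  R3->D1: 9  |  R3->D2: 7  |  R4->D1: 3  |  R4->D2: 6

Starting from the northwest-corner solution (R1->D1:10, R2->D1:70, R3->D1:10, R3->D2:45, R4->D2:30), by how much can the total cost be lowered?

110

Current plan cost = 10·2 + 70·4 + 10·9 + 45·7 + 30·6 = 885.
Optimal plan:
  R1–D1: 10 × 2 = 20
  R2–D1: 50 × 4 = 200
  R2–D2: 20 × 4 = 80
  R3–D2: 55 × 7 = 385
  R4–D1: 30 × 3 = 90
Optimal cost = 775.
Saving = 885 − 775 = 110.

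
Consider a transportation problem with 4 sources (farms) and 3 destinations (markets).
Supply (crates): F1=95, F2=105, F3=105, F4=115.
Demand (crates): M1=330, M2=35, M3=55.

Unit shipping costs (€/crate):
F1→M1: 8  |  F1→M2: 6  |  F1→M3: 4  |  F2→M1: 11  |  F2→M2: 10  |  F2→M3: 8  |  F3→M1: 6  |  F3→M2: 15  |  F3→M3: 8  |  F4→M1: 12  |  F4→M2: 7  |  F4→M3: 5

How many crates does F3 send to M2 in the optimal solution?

0

Solving gives:
  F1->M1: 95 crates
  F2->M1: 105 crates
  F3->M1: 105 crates
  F4->M1: 25 crates
  F4->M2: 35 crates
  F4->M3: 55 crates
Total cost = €3365.
The route F3→M2 is not used.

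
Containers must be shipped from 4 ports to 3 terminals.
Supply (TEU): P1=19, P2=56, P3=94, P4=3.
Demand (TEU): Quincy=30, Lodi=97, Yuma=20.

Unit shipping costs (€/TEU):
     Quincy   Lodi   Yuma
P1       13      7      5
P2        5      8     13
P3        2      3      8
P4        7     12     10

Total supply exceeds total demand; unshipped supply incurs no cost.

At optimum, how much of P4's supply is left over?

An optimal plan:
  P1→Yuma: 19 TEU
  P2→Quincy: 30 TEU
  P2→Lodi: 3 TEU
  P3→Lodi: 94 TEU
  P4→Yuma: 1 TEU
Total cost = €561.
P4 ships 1 of its 3, leaving 2.

2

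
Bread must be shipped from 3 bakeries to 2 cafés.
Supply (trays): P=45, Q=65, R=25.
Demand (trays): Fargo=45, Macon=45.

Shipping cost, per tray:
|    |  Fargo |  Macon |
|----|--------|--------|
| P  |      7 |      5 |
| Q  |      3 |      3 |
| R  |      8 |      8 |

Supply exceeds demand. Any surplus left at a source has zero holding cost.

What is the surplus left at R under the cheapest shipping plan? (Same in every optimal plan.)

25

An optimal plan:
  P→Macon: 25 × 5 = 125
  Q→Fargo: 45 × 3 = 135
  Q→Macon: 20 × 3 = 60
Total cost = 320.
R ships 0 of its 25, leaving 25.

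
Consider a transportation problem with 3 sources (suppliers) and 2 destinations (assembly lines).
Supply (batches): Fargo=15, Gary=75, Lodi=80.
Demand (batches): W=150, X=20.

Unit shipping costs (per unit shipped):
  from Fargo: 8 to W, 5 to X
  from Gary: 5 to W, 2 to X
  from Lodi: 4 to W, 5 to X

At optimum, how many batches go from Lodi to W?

The minimum-cost plan:
  Fargo–W: 15 × 8 = 120
  Gary–W: 55 × 5 = 275
  Gary–X: 20 × 2 = 40
  Lodi–W: 80 × 4 = 320
Total cost = 755.
So Lodi→W carries 80 batches.

80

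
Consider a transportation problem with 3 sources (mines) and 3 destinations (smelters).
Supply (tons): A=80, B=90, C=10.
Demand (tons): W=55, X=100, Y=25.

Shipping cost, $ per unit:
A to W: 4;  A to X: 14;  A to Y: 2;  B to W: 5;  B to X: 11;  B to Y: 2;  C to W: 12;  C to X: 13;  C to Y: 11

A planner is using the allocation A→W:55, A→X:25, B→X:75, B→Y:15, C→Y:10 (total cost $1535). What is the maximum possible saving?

145

Current plan cost = 55·4 + 25·14 + 75·11 + 15·2 + 10·11 = $1535.
Optimal plan:
  A->W: 55 × $4 = $220
  A->Y: 25 × $2 = $50
  B->X: 90 × $11 = $990
  C->X: 10 × $13 = $130
Optimal cost = $1390.
Saving = 1535 − 1390 = $145.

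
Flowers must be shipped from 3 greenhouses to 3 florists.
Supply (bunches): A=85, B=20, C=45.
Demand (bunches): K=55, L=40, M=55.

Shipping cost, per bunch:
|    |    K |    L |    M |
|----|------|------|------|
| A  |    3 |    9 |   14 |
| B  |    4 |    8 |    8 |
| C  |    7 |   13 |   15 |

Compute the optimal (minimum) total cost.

A cheapest plan:
  A->K: 45 × 3 = 135
  A->L: 40 × 9 = 360
  B->M: 20 × 8 = 160
  C->K: 10 × 7 = 70
  C->M: 35 × 15 = 525
Total = 135 + 360 + 160 + 70 + 525 = 1250.
(Supply check: A ships 85; B ships 20; C ships 45.)

1250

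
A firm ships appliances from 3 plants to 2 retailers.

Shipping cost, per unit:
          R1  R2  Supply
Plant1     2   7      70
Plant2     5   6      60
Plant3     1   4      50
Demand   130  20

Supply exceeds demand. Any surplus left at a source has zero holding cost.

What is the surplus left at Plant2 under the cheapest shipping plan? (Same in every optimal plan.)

30

Minimum-cost shipments:
  Plant1–R1: 70 units
  Plant2–R1: 10 units
  Plant2–R2: 20 units
  Plant3–R1: 50 units
Total cost = 360.
Plant2 ships 30 of its 60, leaving 30.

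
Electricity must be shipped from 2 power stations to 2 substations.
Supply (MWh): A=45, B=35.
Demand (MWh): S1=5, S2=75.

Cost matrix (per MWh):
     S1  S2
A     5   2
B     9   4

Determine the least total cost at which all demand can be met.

245

One minimum-cost allocation:
  A→S1: 5 × 5 = 25
  A→S2: 40 × 2 = 80
  B→S2: 35 × 4 = 140
Total = 25 + 80 + 140 = 245.
(Supply check: A ships 45; B ships 35.)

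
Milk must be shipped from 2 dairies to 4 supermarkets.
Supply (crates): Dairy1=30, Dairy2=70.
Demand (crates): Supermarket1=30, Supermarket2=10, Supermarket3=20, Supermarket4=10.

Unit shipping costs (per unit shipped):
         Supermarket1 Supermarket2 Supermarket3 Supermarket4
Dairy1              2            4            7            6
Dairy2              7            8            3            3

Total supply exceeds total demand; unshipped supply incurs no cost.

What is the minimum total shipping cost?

One minimum-cost allocation:
  Dairy1->Supermarket1: 30 crates
  Dairy2->Supermarket2: 10 crates
  Dairy2->Supermarket3: 20 crates
  Dairy2->Supermarket4: 10 crates
Total cost = 230.

230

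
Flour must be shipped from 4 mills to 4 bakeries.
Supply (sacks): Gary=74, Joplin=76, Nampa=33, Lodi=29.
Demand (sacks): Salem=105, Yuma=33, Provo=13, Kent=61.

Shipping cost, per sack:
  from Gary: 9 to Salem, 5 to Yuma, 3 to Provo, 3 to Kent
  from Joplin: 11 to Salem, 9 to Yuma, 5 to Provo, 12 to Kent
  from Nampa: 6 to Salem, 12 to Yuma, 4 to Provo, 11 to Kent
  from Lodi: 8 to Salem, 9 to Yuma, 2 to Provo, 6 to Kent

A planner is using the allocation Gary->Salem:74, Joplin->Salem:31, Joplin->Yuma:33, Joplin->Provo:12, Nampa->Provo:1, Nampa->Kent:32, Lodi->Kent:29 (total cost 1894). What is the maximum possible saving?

498

Current plan cost = 74·9 + 31·11 + 33·9 + 12·5 + 1·4 + 32·11 + 29·6 = 1894.
Optimal plan:
  Gary–Yuma: 13 × 5 = 65
  Gary–Kent: 61 × 3 = 183
  Joplin–Salem: 56 × 11 = 616
  Joplin–Yuma: 20 × 9 = 180
  Nampa–Salem: 33 × 6 = 198
  Lodi–Salem: 16 × 8 = 128
  Lodi–Provo: 13 × 2 = 26
Optimal cost = 1396.
Saving = 1894 − 1396 = 498.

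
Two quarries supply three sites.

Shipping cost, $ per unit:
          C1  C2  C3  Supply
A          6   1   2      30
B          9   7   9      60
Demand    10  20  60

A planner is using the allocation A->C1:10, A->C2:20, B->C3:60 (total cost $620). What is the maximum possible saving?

60

Current plan cost = 10·6 + 20·1 + 60·9 = $620.
Optimal plan:
  A->C3: 30 truckloads
  B->C1: 10 truckloads
  B->C2: 20 truckloads
  B->C3: 30 truckloads
Optimal cost = $560.
Saving = 620 − 560 = $60.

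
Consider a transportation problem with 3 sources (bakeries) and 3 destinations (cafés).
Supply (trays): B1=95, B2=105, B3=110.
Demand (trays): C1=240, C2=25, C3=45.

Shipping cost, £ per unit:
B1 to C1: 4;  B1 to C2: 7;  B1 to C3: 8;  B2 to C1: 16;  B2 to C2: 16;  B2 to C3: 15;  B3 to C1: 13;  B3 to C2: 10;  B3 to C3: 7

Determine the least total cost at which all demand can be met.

Optimal allocation:
  B1 to C1: 95 × £4 = £380
  B2 to C1: 105 × £16 = £1680
  B3 to C1: 40 × £13 = £520
  B3 to C2: 25 × £10 = £250
  B3 to C3: 45 × £7 = £315
Total = 380 + 1680 + 520 + 250 + 315 = £3145.

3145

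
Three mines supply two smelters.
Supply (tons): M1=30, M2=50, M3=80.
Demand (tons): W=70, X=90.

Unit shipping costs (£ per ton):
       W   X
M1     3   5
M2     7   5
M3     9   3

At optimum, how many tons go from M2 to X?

Solving gives:
  M1→W: 30 × £3 = £90
  M2→W: 40 × £7 = £280
  M2→X: 10 × £5 = £50
  M3→X: 80 × £3 = £240
Total cost = £660.
So M2→X carries 10 tons.

10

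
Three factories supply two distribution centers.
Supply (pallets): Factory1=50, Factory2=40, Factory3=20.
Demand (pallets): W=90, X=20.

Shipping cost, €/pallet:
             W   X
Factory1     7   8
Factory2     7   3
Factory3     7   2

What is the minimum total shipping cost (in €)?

One minimum-cost allocation:
  Factory1 to W: 50 pallets
  Factory2 to W: 40 pallets
  Factory3 to X: 20 pallets
Total cost = €670.

670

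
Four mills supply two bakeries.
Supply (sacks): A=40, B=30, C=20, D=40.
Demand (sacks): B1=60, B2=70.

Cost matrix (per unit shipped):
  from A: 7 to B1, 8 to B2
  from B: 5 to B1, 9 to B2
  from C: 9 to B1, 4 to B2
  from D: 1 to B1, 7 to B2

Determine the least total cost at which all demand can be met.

630

An optimal shipping plan:
  A to B2: 40 × 8 = 320
  B to B1: 20 × 5 = 100
  B to B2: 10 × 9 = 90
  C to B2: 20 × 4 = 80
  D to B1: 40 × 1 = 40
Total = 320 + 100 + 90 + 80 + 40 = 630.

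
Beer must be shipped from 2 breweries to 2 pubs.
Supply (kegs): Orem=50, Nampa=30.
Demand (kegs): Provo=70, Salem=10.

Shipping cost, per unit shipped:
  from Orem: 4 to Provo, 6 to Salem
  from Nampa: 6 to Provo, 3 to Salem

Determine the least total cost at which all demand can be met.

350

One minimum-cost allocation:
  Orem→Provo: 50 × 4 = 200
  Nampa→Provo: 20 × 6 = 120
  Nampa→Salem: 10 × 3 = 30
Total = 200 + 120 + 30 = 350.
(Supply check: Orem ships 50; Nampa ships 30.)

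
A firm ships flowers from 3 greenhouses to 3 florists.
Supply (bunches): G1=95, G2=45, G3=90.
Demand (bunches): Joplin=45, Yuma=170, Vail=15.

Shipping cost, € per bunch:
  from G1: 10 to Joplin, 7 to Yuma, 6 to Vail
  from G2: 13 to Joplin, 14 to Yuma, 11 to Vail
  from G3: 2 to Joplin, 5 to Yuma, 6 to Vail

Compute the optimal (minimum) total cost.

1565

Optimal allocation:
  G1–Yuma: 95 bunches
  G2–Yuma: 30 bunches
  G2–Vail: 15 bunches
  G3–Joplin: 45 bunches
  G3–Yuma: 45 bunches
Total cost = €1565.
(Supply check: G1 ships 95; G2 ships 45; G3 ships 90.)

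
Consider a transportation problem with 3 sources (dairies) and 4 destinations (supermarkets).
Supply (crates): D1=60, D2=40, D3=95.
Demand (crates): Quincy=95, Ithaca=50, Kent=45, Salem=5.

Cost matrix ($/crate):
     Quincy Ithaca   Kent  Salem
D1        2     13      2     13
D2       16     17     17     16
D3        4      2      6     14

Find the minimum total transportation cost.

1040

One minimum-cost allocation:
  D1→Quincy: 15 × $2 = $30
  D1→Kent: 45 × $2 = $90
  D2→Quincy: 35 × $16 = $560
  D2→Salem: 5 × $16 = $80
  D3→Quincy: 45 × $4 = $180
  D3→Ithaca: 50 × $2 = $100
Total = 30 + 90 + 560 + 80 + 180 + 100 = $1040.
(Supply check: D1 ships 60; D2 ships 40; D3 ships 95.)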